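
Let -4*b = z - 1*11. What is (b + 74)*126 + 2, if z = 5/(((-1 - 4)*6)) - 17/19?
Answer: 737651/76 ≈ 9705.9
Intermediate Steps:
z = -121/114 (z = 5/((-5*6)) - 17*1/19 = 5/(-30) - 17/19 = 5*(-1/30) - 17/19 = -⅙ - 17/19 = -121/114 ≈ -1.0614)
b = 1375/456 (b = -(-121/114 - 1*11)/4 = -(-121/114 - 11)/4 = -¼*(-1375/114) = 1375/456 ≈ 3.0154)
(b + 74)*126 + 2 = (1375/456 + 74)*126 + 2 = (35119/456)*126 + 2 = 737499/76 + 2 = 737651/76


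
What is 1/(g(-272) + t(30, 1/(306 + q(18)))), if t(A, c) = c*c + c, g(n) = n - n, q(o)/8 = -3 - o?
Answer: 19044/139 ≈ 137.01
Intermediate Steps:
q(o) = -24 - 8*o (q(o) = 8*(-3 - o) = -24 - 8*o)
g(n) = 0
t(A, c) = c + c² (t(A, c) = c² + c = c + c²)
1/(g(-272) + t(30, 1/(306 + q(18)))) = 1/(0 + (1 + 1/(306 + (-24 - 8*18)))/(306 + (-24 - 8*18))) = 1/(0 + (1 + 1/(306 + (-24 - 144)))/(306 + (-24 - 144))) = 1/(0 + (1 + 1/(306 - 168))/(306 - 168)) = 1/(0 + (1 + 1/138)/138) = 1/(0 + (1/138)*(139/138)) = 1/(0 + 139/19044) = 1/(139/19044) = 19044/139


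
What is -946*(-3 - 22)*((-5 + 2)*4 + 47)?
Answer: 827750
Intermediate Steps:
-946*(-3 - 22)*((-5 + 2)*4 + 47) = -(-23650)*(-3*4 + 47) = -(-23650)*(-12 + 47) = -(-23650)*35 = -946*(-875) = 827750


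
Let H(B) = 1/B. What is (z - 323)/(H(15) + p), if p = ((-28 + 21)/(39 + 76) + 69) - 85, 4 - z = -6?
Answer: 107985/5518 ≈ 19.570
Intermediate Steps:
z = 10 (z = 4 - 1*(-6) = 4 + 6 = 10)
p = -1847/115 (p = (-7/115 + 69) - 85 = 7928/115 - 85 = -1847/115 ≈ -16.061)
(z - 323)/(H(15) + p) = (10 - 323)/(1/15 - 1847/115) = -313/(1/15 - 1847/115) = -313/(-5518/345) = -313*(-345/5518) = 107985/5518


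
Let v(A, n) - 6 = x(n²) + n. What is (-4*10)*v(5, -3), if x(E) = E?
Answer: -480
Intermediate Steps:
v(A, n) = 6 + n + n² (v(A, n) = 6 + (n² + n) = 6 + (n + n²) = 6 + n + n²)
(-4*10)*v(5, -3) = (-4*10)*(6 - 3 + (-3)²) = -40*(6 - 3 + 9) = -40*12 = -480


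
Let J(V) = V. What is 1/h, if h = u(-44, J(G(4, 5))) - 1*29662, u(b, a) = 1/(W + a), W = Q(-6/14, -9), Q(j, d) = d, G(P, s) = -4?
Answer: -13/385607 ≈ -3.3713e-5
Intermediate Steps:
W = -9
u(b, a) = 1/(-9 + a)
h = -385607/13 (h = 1/(-9 - 4) - 1*29662 = 1/(-13) - 29662 = -1/13 - 29662 = -385607/13 ≈ -29662.)
1/h = 1/(-385607/13) = -13/385607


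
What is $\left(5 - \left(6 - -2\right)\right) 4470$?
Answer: $-13410$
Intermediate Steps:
$\left(5 - \left(6 - -2\right)\right) 4470 = \left(5 - \left(6 + 2\right)\right) 4470 = \left(5 - 8\right) 4470 = \left(-3\right) 4470 = -13410$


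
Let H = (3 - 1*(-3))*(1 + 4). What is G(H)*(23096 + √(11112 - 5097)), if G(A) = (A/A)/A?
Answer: 11548/15 + √6015/30 ≈ 772.45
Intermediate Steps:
H = 30 (H = (3 + 3)*5 = 6*5 = 30)
G(A) = 1/A
G(H)*(23096 + √(11112 - 5097)) = (23096 + √(11112 - 5097))/30 = (23096 + √6015)/30 = 11548/15 + √6015/30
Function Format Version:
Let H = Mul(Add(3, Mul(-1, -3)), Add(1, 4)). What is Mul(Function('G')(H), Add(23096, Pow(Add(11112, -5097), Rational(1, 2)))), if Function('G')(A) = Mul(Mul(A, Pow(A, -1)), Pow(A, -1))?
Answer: Add(Rational(11548, 15), Mul(Rational(1, 30), Pow(6015, Rational(1, 2)))) ≈ 772.45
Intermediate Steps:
H = 30 (H = Mul(Add(3, 3), 5) = Mul(6, 5) = 30)
Function('G')(A) = Pow(A, -1) (Function('G')(A) = Mul(1, Pow(A, -1)) = Pow(A, -1))
Mul(Function('G')(H), Add(23096, Pow(Add(11112, -5097), Rational(1, 2)))) = Mul(Pow(30, -1), Add(23096, Pow(Add(11112, -5097), Rational(1, 2)))) = Mul(Rational(1, 30), Add(23096, Pow(6015, Rational(1, 2)))) = Add(Rational(11548, 15), Mul(Rational(1, 30), Pow(6015, Rational(1, 2))))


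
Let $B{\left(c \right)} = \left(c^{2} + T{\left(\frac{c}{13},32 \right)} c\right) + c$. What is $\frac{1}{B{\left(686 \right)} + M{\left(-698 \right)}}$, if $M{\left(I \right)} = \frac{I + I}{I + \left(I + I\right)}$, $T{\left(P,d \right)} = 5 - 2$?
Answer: $\frac{3}{1420022} \approx 2.1126 \cdot 10^{-6}$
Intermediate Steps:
$T{\left(P,d \right)} = 3$
$B{\left(c \right)} = c^{2} + 4 c$ ($B{\left(c \right)} = \left(c^{2} + 3 c\right) + c = c^{2} + 4 c$)
$M{\left(I \right)} = \frac{2}{3}$ ($M{\left(I \right)} = \frac{2 I}{I + 2 I} = \frac{2 I}{3 I} = 2 I \frac{1}{3 I} = \frac{2}{3}$)
$\frac{1}{B{\left(686 \right)} + M{\left(-698 \right)}} = \frac{1}{686 \left(4 + 686\right) + \frac{2}{3}} = \frac{1}{686 \cdot 690 + \frac{2}{3}} = \frac{1}{473340 + \frac{2}{3}} = \frac{1}{\frac{1420022}{3}} = \frac{3}{1420022}$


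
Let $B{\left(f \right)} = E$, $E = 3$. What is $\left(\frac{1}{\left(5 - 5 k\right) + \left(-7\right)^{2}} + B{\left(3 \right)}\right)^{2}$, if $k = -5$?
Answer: $\frac{56644}{6241} \approx 9.0761$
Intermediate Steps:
$B{\left(f \right)} = 3$
$\left(\frac{1}{\left(5 - 5 k\right) + \left(-7\right)^{2}} + B{\left(3 \right)}\right)^{2} = \left(\frac{1}{\left(5 - -25\right) + \left(-7\right)^{2}} + 3\right)^{2} = \left(\frac{1}{\left(5 + 25\right) + 49} + 3\right)^{2} = \left(\frac{1}{30 + 49} + 3\right)^{2} = \left(\frac{1}{79} + 3\right)^{2} = \left(\frac{238}{79}\right)^{2} = \frac{56644}{6241}$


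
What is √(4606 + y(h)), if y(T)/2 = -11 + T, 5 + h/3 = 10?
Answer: √4614 ≈ 67.926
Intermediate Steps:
h = 15 (h = -15 + 3*10 = -15 + 30 = 15)
y(T) = -22 + 2*T (y(T) = 2*(-11 + T) = -22 + 2*T)
√(4606 + y(h)) = √(4606 + (-22 + 2*15)) = √(4606 + (-22 + 30)) = √(4606 + 8) = √4614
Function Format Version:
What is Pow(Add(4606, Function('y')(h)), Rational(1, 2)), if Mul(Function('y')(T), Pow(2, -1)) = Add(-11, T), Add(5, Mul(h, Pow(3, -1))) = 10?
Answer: Pow(4614, Rational(1, 2)) ≈ 67.926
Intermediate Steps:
h = 15 (h = Add(-15, Mul(3, 10)) = Add(-15, 30) = 15)
Function('y')(T) = Add(-22, Mul(2, T)) (Function('y')(T) = Mul(2, Add(-11, T)) = Add(-22, Mul(2, T)))
Pow(Add(4606, Function('y')(h)), Rational(1, 2)) = Pow(Add(4606, Add(-22, Mul(2, 15))), Rational(1, 2)) = Pow(Add(4606, Add(-22, 30)), Rational(1, 2)) = Pow(Add(4606, 8), Rational(1, 2)) = Pow(4614, Rational(1, 2))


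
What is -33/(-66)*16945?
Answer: 16945/2 ≈ 8472.5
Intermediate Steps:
-33/(-66)*16945 = -33*(-1/66)*16945 = -(-1)*16945/2 = -1*(-16945/2) = 16945/2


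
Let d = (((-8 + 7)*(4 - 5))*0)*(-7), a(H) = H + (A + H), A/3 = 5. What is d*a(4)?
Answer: 0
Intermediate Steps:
A = 15 (A = 3*5 = 15)
a(H) = 15 + 2*H (a(H) = H + (15 + H) = 15 + 2*H)
d = 0 (d = (-1*(-1)*0)*(-7) = (1*0)*(-7) = 0*(-7) = 0)
d*a(4) = 0*(15 + 2*4) = 0*(15 + 8) = 0*23 = 0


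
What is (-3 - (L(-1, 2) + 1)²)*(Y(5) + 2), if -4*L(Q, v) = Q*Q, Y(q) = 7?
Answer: -513/16 ≈ -32.063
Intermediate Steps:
L(Q, v) = -Q²/4 (L(Q, v) = -Q*Q/4 = -Q²/4)
(-3 - (L(-1, 2) + 1)²)*(Y(5) + 2) = (-3 - (-¼*(-1)² + 1)²)*(7 + 2) = (-3 - (-¼*1 + 1)²)*9 = (-3 - (-¼ + 1)²)*9 = (-3 - (¾)²)*9 = (-3 - 1*9/16)*9 = (-3 - 9/16)*9 = -57/16*9 = -513/16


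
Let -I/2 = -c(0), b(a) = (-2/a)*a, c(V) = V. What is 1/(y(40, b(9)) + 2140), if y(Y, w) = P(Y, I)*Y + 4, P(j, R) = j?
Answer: 1/3744 ≈ 0.00026709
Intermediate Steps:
b(a) = -2
I = 0 (I = -(-2)*0 = -2*0 = 0)
y(Y, w) = 4 + Y² (y(Y, w) = Y*Y + 4 = Y² + 4 = 4 + Y²)
1/(y(40, b(9)) + 2140) = 1/((4 + 40²) + 2140) = 1/((4 + 1600) + 2140) = 1/(1604 + 2140) = 1/3744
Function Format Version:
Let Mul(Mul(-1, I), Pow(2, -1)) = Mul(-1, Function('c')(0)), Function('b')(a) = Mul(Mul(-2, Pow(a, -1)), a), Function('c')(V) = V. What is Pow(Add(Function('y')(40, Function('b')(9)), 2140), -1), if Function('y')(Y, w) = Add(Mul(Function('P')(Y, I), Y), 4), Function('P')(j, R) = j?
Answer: Rational(1, 3744) ≈ 0.00026709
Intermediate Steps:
Function('b')(a) = -2
I = 0 (I = Mul(-2, Mul(-1, 0)) = Mul(-2, 0) = 0)
Function('y')(Y, w) = Add(4, Pow(Y, 2)) (Function('y')(Y, w) = Add(Mul(Y, Y), 4) = Add(Pow(Y, 2), 4) = Add(4, Pow(Y, 2)))
Pow(Add(Function('y')(40, Function('b')(9)), 2140), -1) = Pow(Add(Add(4, Pow(40, 2)), 2140), -1) = Pow(Add(Add(4, 1600), 2140), -1) = Pow(Add(1604, 2140), -1) = Pow(3744, -1) = Rational(1, 3744)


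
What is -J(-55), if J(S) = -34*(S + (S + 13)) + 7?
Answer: -3305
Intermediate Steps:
J(S) = -435 - 68*S (J(S) = -34*(S + (13 + S)) + 7 = -34*(13 + 2*S) + 7 = (-442 - 68*S) + 7 = -435 - 68*S)
-J(-55) = -(-435 - 68*(-55)) = -(-435 + 3740) = -1*3305 = -3305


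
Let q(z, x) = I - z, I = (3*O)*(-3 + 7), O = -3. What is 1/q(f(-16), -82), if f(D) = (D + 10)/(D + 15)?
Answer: -1/42 ≈ -0.023810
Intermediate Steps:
f(D) = (10 + D)/(15 + D)
I = -36 (I = (3*(-3))*(-3 + 7) = -9*4 = -36)
q(z, x) = -36 - z
1/q(f(-16), -82) = 1/(-36 - (10 - 16)/(15 - 16)) = 1/(-36 - (-6)/(-1)) = 1/(-36 - (-1)*(-6)) = 1/(-36 - 1*6) = 1/(-36 - 6) = 1/(-42) = -1/42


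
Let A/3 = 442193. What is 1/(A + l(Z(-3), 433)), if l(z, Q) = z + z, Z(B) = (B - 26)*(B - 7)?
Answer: 1/1327159 ≈ 7.5349e-7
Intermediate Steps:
A = 1326579 (A = 3*442193 = 1326579)
Z(B) = (-26 + B)*(-7 + B)
l(z, Q) = 2*z
1/(A + l(Z(-3), 433)) = 1/(1326579 + 2*(182 + (-3)**2 - 33*(-3))) = 1/(1326579 + 2*(182 + 9 + 99)) = 1/(1326579 + 2*290) = 1/(1326579 + 580) = 1/1327159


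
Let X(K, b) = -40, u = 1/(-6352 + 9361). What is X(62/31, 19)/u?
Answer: -120360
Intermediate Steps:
u = 1/3009 ≈ 0.00033234
X(62/31, 19)/u = -40/1/3009 = -40*3009 = -120360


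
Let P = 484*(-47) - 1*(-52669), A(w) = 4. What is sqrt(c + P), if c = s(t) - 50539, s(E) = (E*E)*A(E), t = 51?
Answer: I*sqrt(10214) ≈ 101.06*I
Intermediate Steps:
s(E) = 4*E**2 (s(E) = (E*E)*4 = E**2*4 = 4*E**2)
P = 29921 (P = -22748 + 52669 = 29921)
c = -40135 (c = 4*51**2 - 50539 = 4*2601 - 50539 = 10404 - 50539 = -40135)
sqrt(c + P) = sqrt(-40135 + 29921) = sqrt(-10214) = I*sqrt(10214)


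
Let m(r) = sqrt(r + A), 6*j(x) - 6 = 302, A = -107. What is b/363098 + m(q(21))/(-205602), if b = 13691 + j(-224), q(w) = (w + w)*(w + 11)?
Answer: 41227/1089294 - sqrt(1237)/205602 ≈ 0.037676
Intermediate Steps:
j(x) = 154/3 (j(x) = 1 + (1/6)*302 = 1 + 151/3 = 154/3)
q(w) = 2*w*(11 + w) (q(w) = (2*w)*(11 + w) = 2*w*(11 + w))
m(r) = sqrt(-107 + r) (m(r) = sqrt(r - 107) = sqrt(-107 + r))
b = 41227/3 (b = 13691 + 154/3 = 41227/3 ≈ 13742.)
b/363098 + m(q(21))/(-205602) = (41227/3)/363098 + sqrt(-107 + 2*21*(11 + 21))/(-205602) = (41227/3)*(1/363098) + sqrt(-107 + 2*21*32)*(-1/205602) = 41227/1089294 + sqrt(-107 + 1344)*(-1/205602) = 41227/1089294 + sqrt(1237)*(-1/205602) = 41227/1089294 - sqrt(1237)/205602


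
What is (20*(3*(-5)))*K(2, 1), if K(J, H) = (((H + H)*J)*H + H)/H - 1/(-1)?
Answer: -1800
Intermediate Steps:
K(J, H) = 1 + (H + 2*J*H²)/H (K(J, H) = (((2*H)*J)*H + H)/H - 1*(-1) = ((2*H*J)*H + H)/H + 1 = (2*J*H² + H)/H + 1 = (H + 2*J*H²)/H + 1 = 1 + (H + 2*J*H²)/H)
(20*(3*(-5)))*K(2, 1) = (20*(3*(-5)))*(2 + 2*1*2) = (20*(-15))*(2 + 4) = -300*6 = -1800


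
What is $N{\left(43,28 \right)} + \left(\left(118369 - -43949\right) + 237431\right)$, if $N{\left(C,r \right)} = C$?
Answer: $399792$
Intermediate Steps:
$N{\left(43,28 \right)} + \left(\left(118369 - -43949\right) + 237431\right) = 43 + \left(\left(118369 - -43949\right) + 237431\right) = 43 + \left(\left(118369 + 43949\right) + 237431\right) = 43 + \left(162318 + 237431\right) = 43 + 399749 = 399792$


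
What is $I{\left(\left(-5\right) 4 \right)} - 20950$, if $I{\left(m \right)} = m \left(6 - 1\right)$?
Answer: $-21050$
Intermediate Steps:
$I{\left(m \right)} = 5 m$ ($I{\left(m \right)} = m 5 = 5 m$)
$I{\left(\left(-5\right) 4 \right)} - 20950 = 5 \left(\left(-5\right) 4\right) - 20950 = 5 \left(-20\right) - 20950 = -100 - 20950 = -21050$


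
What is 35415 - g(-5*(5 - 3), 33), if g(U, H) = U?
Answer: 35425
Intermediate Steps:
35415 - g(-5*(5 - 3), 33) = 35415 - (-5)*(5 - 3) = 35415 - (-5)*2 = 35415 - 1*(-10) = 35415 + 10 = 35425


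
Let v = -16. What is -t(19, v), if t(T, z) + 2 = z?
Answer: 18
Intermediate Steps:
t(T, z) = -2 + z
-t(19, v) = -(-2 - 16) = -1*(-18) = 18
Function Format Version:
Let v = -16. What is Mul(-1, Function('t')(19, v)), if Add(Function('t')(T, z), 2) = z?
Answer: 18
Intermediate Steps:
Function('t')(T, z) = Add(-2, z)
Mul(-1, Function('t')(19, v)) = Mul(-1, Add(-2, -16)) = Mul(-1, -18) = 18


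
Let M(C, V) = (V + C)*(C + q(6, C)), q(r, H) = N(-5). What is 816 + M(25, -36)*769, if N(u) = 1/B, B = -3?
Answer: -623518/3 ≈ -2.0784e+5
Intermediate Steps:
N(u) = -⅓ (N(u) = 1/(-3) = -⅓)
q(r, H) = -⅓
M(C, V) = (-⅓ + C)*(C + V) (M(C, V) = (V + C)*(C - ⅓) = (C + V)*(-⅓ + C) = (-⅓ + C)*(C + V))
816 + M(25, -36)*769 = 816 + (25² - ⅓*25 - ⅓*(-36) + 25*(-36))*769 = 816 + (625 - 25/3 + 12 - 900)*769 = 816 - 814/3*769 = 816 - 625966/3 = -623518/3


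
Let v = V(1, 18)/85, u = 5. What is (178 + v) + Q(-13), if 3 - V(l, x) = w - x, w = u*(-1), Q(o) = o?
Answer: 14051/85 ≈ 165.31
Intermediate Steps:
w = -5 (w = 5*(-1) = -5)
V(l, x) = 8 + x (V(l, x) = 3 - (-5 - x) = 3 + (5 + x) = 8 + x)
v = 26/85 (v = (8 + 18)/85 = 26*(1/85) = 26/85 ≈ 0.30588)
(178 + v) + Q(-13) = (178 + 26/85) - 13 = 15156/85 - 13 = 14051/85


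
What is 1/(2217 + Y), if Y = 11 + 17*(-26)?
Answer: 1/1786 ≈ 0.00055991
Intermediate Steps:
Y = -431 (Y = 11 - 442 = -431)
1/(2217 + Y) = 1/(2217 - 431) = 1/1786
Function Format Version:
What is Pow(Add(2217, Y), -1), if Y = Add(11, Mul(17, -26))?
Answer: Rational(1, 1786) ≈ 0.00055991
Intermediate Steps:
Y = -431 (Y = Add(11, -442) = -431)
Pow(Add(2217, Y), -1) = Pow(Add(2217, -431), -1) = Pow(1786, -1) = Rational(1, 1786)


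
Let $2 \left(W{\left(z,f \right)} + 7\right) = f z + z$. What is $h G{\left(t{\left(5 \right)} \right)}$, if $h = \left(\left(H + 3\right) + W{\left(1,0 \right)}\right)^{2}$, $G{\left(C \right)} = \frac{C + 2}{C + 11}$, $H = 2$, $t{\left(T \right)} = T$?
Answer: $\frac{63}{64} \approx 0.98438$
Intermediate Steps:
$W{\left(z,f \right)} = -7 + \frac{z}{2} + \frac{f z}{2}$ ($W{\left(z,f \right)} = -7 + \frac{f z + z}{2} = -7 + \frac{z + f z}{2} = -7 + \left(\frac{z}{2} + \frac{f z}{2}\right) = -7 + \frac{z}{2} + \frac{f z}{2}$)
$G{\left(C \right)} = \frac{2 + C}{11 + C}$
$h = \frac{9}{4}$ ($h = \left(\left(2 + 3\right) + \left(-7 + \frac{1}{2} \cdot 1 + \frac{1}{2} \cdot 0 \cdot 1\right)\right)^{2} = \left(5 + \left(-7 + \frac{1}{2} + 0\right)\right)^{2} = \left(5 - \frac{13}{2}\right)^{2} = \left(- \frac{3}{2}\right)^{2} = \frac{9}{4} \approx 2.25$)
$h G{\left(t{\left(5 \right)} \right)} = \frac{9 \frac{2 + 5}{11 + 5}}{4} = \frac{9 \cdot \frac{1}{16} \cdot 7}{4} = \frac{9}{4} \cdot \frac{7}{16} = \frac{63}{64}$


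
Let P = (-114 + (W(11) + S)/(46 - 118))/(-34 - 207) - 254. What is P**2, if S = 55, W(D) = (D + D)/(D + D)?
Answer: 302382311449/4704561 ≈ 64274.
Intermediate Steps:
W(D) = 1 (W(D) = (2*D)/((2*D)) = (2*D)*(1/(2*D)) = 1)
P = -549893/2169 (P = (-114 + (1 + 55)/(46 - 118))/(-34 - 207) - 254 = (-114 + 56/(-72))/(-241) - 254 = (-114 + 56*(-1/72))*(-1/241) - 254 = (-114 - 7/9)*(-1/241) - 254 = -1033/9*(-1/241) - 254 = 1033/2169 - 254 = -549893/2169 ≈ -253.52)
P**2 = (-549893/2169)**2 = 302382311449/4704561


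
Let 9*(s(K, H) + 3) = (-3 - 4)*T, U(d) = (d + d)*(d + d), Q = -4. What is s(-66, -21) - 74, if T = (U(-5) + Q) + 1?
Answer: -1372/9 ≈ -152.44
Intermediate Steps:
U(d) = 4*d² (U(d) = (2*d)*(2*d) = 4*d²)
T = 97 (T = (4*(-5)² - 4) + 1 = (4*25 - 4) + 1 = (100 - 4) + 1 = 96 + 1 = 97)
s(K, H) = -706/9 (s(K, H) = -3 + ((-3 - 4)*97)/9 = -3 + (-7*97)/9 = -3 + (⅑)*(-679) = -3 - 679/9 = -706/9)
s(-66, -21) - 74 = -706/9 - 74 = -1372/9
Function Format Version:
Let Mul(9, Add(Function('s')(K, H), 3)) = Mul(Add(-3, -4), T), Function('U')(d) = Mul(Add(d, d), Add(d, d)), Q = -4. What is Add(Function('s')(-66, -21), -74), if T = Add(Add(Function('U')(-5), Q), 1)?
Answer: Rational(-1372, 9) ≈ -152.44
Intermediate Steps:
Function('U')(d) = Mul(4, Pow(d, 2)) (Function('U')(d) = Mul(Mul(2, d), Mul(2, d)) = Mul(4, Pow(d, 2)))
T = 97 (T = Add(Add(Mul(4, Pow(-5, 2)), -4), 1) = Add(Add(Mul(4, 25), -4), 1) = Add(Add(100, -4), 1) = Add(96, 1) = 97)
Function('s')(K, H) = Rational(-706, 9) (Function('s')(K, H) = Add(-3, Mul(Rational(1, 9), Mul(Add(-3, -4), 97))) = Add(-3, Mul(Rational(1, 9), Mul(-7, 97))) = Add(-3, Mul(Rational(1, 9), -679)) = Add(-3, Rational(-679, 9)) = Rational(-706, 9))
Add(Function('s')(-66, -21), -74) = Add(Rational(-706, 9), -74) = Rational(-1372, 9)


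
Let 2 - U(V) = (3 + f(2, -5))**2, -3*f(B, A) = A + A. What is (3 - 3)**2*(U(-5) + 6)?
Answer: 0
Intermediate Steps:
f(B, A) = -2*A/3 (f(B, A) = -(A + A)/3 = -2*A/3)
U(V) = -343/9 (U(V) = 2 - (3 - 2/3*(-5))**2 = 2 - (3 + 10/3)**2 = 2 - (19/3)**2 = 2 - 1*361/9 = 2 - 361/9 = -343/9)
(3 - 3)**2*(U(-5) + 6) = (3 - 3)**2*(-343/9 + 6) = 0**2*(-289/9) = 0*(-289/9) = 0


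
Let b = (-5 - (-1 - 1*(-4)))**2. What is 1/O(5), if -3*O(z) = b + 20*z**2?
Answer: -1/188 ≈ -0.0053191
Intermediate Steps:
b = 64 (b = (-5 - (-1 + 4))**2 = (-5 - 1*3)**2 = (-5 - 3)**2 = (-8)**2 = 64)
O(z) = -64/3 - 20*z**2/3 (O(z) = -(64 + 20*z**2)/3 = -64/3 - 20*z**2/3)
1/O(5) = 1/(-64/3 - 20/3*5**2) = 1/(-64/3 - 20/3*25) = 1/(-64/3 - 500/3) = 1/(-188) = -1/188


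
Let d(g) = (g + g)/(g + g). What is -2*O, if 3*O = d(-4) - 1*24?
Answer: 46/3 ≈ 15.333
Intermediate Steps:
d(g) = 1 (d(g) = (2*g)/((2*g)) = (2*g)*(1/(2*g)) = 1)
O = -23/3 (O = (1 - 1*24)/3 = (1 - 24)/3 = (1/3)*(-23) = -23/3 ≈ -7.6667)
-2*O = -2*(-23/3) = 46/3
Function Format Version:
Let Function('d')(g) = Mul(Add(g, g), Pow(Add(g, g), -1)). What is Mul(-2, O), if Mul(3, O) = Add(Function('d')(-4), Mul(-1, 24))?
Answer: Rational(46, 3) ≈ 15.333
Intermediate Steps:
Function('d')(g) = 1 (Function('d')(g) = Mul(Mul(2, g), Pow(Mul(2, g), -1)) = Mul(Mul(2, g), Mul(Rational(1, 2), Pow(g, -1))) = 1)
O = Rational(-23, 3) (O = Mul(Rational(1, 3), Add(1, Mul(-1, 24))) = Mul(Rational(1, 3), Add(1, -24)) = Mul(Rational(1, 3), -23) = Rational(-23, 3) ≈ -7.6667)
Mul(-2, O) = Mul(-2, Rational(-23, 3)) = Rational(46, 3)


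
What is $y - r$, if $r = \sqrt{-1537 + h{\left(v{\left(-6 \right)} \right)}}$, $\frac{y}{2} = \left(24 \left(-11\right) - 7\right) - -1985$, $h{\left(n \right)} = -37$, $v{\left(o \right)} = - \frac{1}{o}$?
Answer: $3428 - i \sqrt{1574} \approx 3428.0 - 39.674 i$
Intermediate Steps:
$y = 3428$ ($y = 2 \left(\left(24 \left(-11\right) - 7\right) - -1985\right) = 2 \left(\left(-264 - 7\right) + 1985\right) = 2 \left(-271 + 1985\right) = 2 \cdot 1714 = 3428$)
$r = i \sqrt{1574}$ ($r = \sqrt{-1537 - 37} = \sqrt{-1574} = i \sqrt{1574} \approx 39.674 i$)
$y - r = 3428 - i \sqrt{1574}$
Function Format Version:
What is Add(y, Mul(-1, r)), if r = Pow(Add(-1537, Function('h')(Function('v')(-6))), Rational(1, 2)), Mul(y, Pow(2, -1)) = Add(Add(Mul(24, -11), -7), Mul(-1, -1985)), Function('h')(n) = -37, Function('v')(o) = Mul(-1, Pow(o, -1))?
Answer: Add(3428, Mul(-1, I, Pow(1574, Rational(1, 2)))) ≈ Add(3428.0, Mul(-39.674, I))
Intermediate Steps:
y = 3428 (y = Mul(2, Add(Add(Mul(24, -11), -7), Mul(-1, -1985))) = Mul(2, Add(Add(-264, -7), 1985)) = Mul(2, Add(-271, 1985)) = Mul(2, 1714) = 3428)
r = Mul(I, Pow(1574, Rational(1, 2))) (r = Pow(Add(-1537, -37), Rational(1, 2)) = Pow(-1574, Rational(1, 2)) = Mul(I, Pow(1574, Rational(1, 2))) ≈ Mul(39.674, I))
Add(y, Mul(-1, r)) = Add(3428, Mul(-1, Mul(I, Pow(1574, Rational(1, 2))))) = Add(3428, Mul(-1, I, Pow(1574, Rational(1, 2))))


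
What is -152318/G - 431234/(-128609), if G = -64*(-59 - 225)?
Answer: -5875678239/1168798592 ≈ -5.0271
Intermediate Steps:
G = 18176 (G = -64*(-284) = 18176)
-152318/G - 431234/(-128609) = -152318/18176 - 431234/(-128609) = -152318*1/18176 - 431234*(-1/128609) = -76159/9088 + 431234/128609 = -5875678239/1168798592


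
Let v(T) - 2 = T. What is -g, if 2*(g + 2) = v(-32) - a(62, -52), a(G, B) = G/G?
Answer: 35/2 ≈ 17.500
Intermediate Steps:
v(T) = 2 + T
a(G, B) = 1
g = -35/2 (g = -2 + ((2 - 32) - 1*1)/2 = -2 + (-30 - 1)/2 = -2 + (½)*(-31) = -2 - 31/2 = -35/2 ≈ -17.500)
-g = -1*(-35/2) = 35/2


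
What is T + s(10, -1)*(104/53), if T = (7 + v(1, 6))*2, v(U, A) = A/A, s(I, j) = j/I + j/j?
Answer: 4708/265 ≈ 17.766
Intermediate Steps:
s(I, j) = 1 + j/I (s(I, j) = j/I + 1 = 1 + j/I)
v(U, A) = 1
T = 16 (T = (7 + 1)*2 = 8*2 = 16)
T + s(10, -1)*(104/53) = 16 + ((10 - 1)/10)*(104/53) = 16 + ((⅒)*9)*(104*(1/53)) = 16 + (9/10)*(104/53) = 16 + 468/265 = 4708/265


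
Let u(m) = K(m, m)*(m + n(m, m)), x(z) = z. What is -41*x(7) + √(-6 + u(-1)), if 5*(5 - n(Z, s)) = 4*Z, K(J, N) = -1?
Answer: -287 + 3*I*√30/5 ≈ -287.0 + 3.2863*I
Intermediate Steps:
n(Z, s) = 5 - 4*Z/5
u(m) = -5 - m/5 (u(m) = -(m + (5 - 4*m/5)) = -(5 + m/5) = -5 - m/5)
-41*x(7) + √(-6 + u(-1)) = -41*7 + √(-6 + (-5 - ⅕*(-1))) = -287 + √(-6 + (-5 + ⅕)) = -287 + √(-6 - 24/5) = -287 + √(-54/5) = -287 + 3*I*√30/5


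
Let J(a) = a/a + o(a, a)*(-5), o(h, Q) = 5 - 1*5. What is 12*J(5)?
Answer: 12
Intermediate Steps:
o(h, Q) = 0 (o(h, Q) = 5 - 5 = 0)
J(a) = 1 (J(a) = a/a + 0*(-5) = 1 + 0 = 1)
12*J(5) = 12*1 = 12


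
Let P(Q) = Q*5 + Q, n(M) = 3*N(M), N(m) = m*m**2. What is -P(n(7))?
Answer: -6174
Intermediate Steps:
N(m) = m**3
n(M) = 3*M**3
P(Q) = 6*Q (P(Q) = 5*Q + Q = 6*Q)
-P(n(7)) = -6*3*7**3 = -6*3*343 = -6*1029 = -1*6174 = -6174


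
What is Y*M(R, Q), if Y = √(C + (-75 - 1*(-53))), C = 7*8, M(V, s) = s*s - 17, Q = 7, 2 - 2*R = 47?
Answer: 32*√34 ≈ 186.59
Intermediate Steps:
R = -45/2 (R = 1 - ½*47 = 1 - 47/2 = -45/2 ≈ -22.500)
M(V, s) = -17 + s² (M(V, s) = s² - 17 = -17 + s²)
C = 56
Y = √34 (Y = √(56 + (-75 - 1*(-53))) = √(56 + (-75 + 53)) = √(56 - 22) = √34 ≈ 5.8309)
Y*M(R, Q) = √34*(-17 + 7²) = √34*(-17 + 49) = √34*32 = 32*√34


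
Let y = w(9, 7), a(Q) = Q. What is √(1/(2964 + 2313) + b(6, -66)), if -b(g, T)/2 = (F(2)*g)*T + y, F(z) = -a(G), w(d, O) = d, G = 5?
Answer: I*√110774282685/5277 ≈ 63.071*I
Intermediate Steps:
F(z) = -5 (F(z) = -1*5 = -5)
y = 9
b(g, T) = -18 + 10*T*g (b(g, T) = -2*((-5*g)*T + 9) = -2*(-5*T*g + 9) = -2*(9 - 5*T*g) = -18 + 10*T*g)
√(1/(2964 + 2313) + b(6, -66)) = √(1/(2964 + 2313) + (-18 + 10*(-66)*6)) = √(1/5277 + (-18 - 3960)) = √(1/5277 - 3978) = √(-20991905/5277) = I*√110774282685/5277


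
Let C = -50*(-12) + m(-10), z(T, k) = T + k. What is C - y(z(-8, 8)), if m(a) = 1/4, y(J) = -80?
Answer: 2721/4 ≈ 680.25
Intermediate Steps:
m(a) = 1/4
C = 2401/4 (C = -50*(-12) + 1/4 = 600 + 1/4 = 2401/4 ≈ 600.25)
C - y(z(-8, 8)) = 2401/4 - 1*(-80) = 2401/4 + 80 = 2721/4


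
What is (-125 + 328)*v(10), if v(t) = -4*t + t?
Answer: -6090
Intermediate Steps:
v(t) = -3*t
(-125 + 328)*v(10) = (-125 + 328)*(-3*10) = 203*(-30) = -6090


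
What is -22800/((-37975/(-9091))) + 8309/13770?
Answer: -114154338469/20916630 ≈ -5457.6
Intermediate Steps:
-22800/((-37975/(-9091))) + 8309/13770 = -22800/((-37975*(-1/9091))) + 8309*(1/13770) = -22800/37975/9091 + 8309/13770 = -22800*9091/37975 + 8309/13770 = -8290992/1519 + 8309/13770 = -114154338469/20916630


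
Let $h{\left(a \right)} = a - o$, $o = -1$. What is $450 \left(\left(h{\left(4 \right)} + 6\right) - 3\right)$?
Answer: $3600$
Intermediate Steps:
$h{\left(a \right)} = 1 + a$ ($h{\left(a \right)} = a - -1 = a + 1 = 1 + a$)
$450 \left(\left(h{\left(4 \right)} + 6\right) - 3\right) = 450 \left(\left(\left(1 + 4\right) + 6\right) - 3\right) = 450 \left(\left(5 + 6\right) - 3\right) = 450 \left(11 - 3\right) = 450 \cdot 8 = 3600$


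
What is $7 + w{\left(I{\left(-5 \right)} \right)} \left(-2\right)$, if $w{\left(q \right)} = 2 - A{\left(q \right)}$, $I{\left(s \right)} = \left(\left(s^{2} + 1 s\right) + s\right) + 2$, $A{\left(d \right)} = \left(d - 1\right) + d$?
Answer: $69$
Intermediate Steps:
$A{\left(d \right)} = -1 + 2 d$ ($A{\left(d \right)} = \left(-1 + d\right) + d = -1 + 2 d$)
$I{\left(s \right)} = 2 + s^{2} + 2 s$ ($I{\left(s \right)} = \left(\left(s^{2} + s\right) + s\right) + 2 = \left(\left(s + s^{2}\right) + s\right) + 2 = \left(s^{2} + 2 s\right) + 2 = 2 + s^{2} + 2 s$)
$w{\left(q \right)} = 3 - 2 q$ ($w{\left(q \right)} = 2 - \left(-1 + 2 q\right) = 3 - 2 q$)
$7 + w{\left(I{\left(-5 \right)} \right)} \left(-2\right) = 7 + \left(3 - 2 \left(2 + \left(-5\right)^{2} + 2 \left(-5\right)\right)\right) \left(-2\right) = 7 + \left(3 - 2 \left(2 + 25 - 10\right)\right) \left(-2\right) = 7 + \left(3 - 34\right) \left(-2\right) = 7 - -62 = 7 + 62 = 69$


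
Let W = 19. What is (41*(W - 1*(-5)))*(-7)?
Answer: -6888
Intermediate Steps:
(41*(W - 1*(-5)))*(-7) = (41*(19 - 1*(-5)))*(-7) = (41*(19 + 5))*(-7) = (41*24)*(-7) = 984*(-7) = -6888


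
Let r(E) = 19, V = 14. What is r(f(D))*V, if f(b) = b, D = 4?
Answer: 266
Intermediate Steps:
r(f(D))*V = 19*14 = 266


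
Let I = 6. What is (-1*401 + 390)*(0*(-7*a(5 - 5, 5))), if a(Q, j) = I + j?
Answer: 0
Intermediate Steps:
a(Q, j) = 6 + j
(-1*401 + 390)*(0*(-7*a(5 - 5, 5))) = (-1*401 + 390)*(0*(-7*(6 + 5))) = (-401 + 390)*(0*(-7*11)) = -0*(-77) = -11*0 = 0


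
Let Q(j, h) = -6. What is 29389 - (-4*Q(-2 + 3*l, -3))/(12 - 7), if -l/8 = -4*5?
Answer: 146921/5 ≈ 29384.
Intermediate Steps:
l = 160 (l = -(-32)*5 = -8*(-20) = 160)
29389 - (-4*Q(-2 + 3*l, -3))/(12 - 7) = 29389 - (-4*(-6))/(12 - 7) = 29389 - 24/5 = 146921/5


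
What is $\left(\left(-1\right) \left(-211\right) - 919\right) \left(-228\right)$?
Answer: $161424$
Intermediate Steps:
$\left(\left(-1\right) \left(-211\right) - 919\right) \left(-228\right) = \left(211 - 919\right) \left(-228\right) = \left(-708\right) \left(-228\right) = 161424$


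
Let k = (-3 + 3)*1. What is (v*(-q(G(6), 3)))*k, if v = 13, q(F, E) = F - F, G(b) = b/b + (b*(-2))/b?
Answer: 0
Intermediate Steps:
G(b) = -1 (G(b) = 1 + (-2*b)/b = 1 - 2 = -1)
q(F, E) = 0
k = 0 (k = 0*1 = 0)
(v*(-q(G(6), 3)))*k = (13*(-1*0))*0 = (13*0)*0 = 0*0 = 0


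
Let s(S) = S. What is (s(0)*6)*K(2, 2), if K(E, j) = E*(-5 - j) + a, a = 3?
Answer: 0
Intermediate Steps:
K(E, j) = 3 + E*(-5 - j) (K(E, j) = E*(-5 - j) + 3 = 3 + E*(-5 - j))
(s(0)*6)*K(2, 2) = (0*6)*(3 - 5*2 - 1*2*2) = 0*(3 - 10 - 4) = 0*(-11) = 0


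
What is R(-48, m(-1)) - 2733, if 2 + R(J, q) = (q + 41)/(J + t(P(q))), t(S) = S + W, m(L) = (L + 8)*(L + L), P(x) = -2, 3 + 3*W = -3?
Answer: -142247/52 ≈ -2735.5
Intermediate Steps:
W = -2 (W = -1 + (1/3)*(-3) = -1 - 1 = -2)
m(L) = 2*L*(8 + L) (m(L) = (8 + L)*(2*L) = 2*L*(8 + L))
t(S) = -2 + S (t(S) = S - 2 = -2 + S)
R(J, q) = -2 + (41 + q)/(-4 + J) (R(J, q) = -2 + (q + 41)/(J + (-2 - 2)) = -2 + (41 + q)/(J - 4) = -2 + (41 + q)/(-4 + J))
R(-48, m(-1)) - 2733 = (49 + 2*(-1)*(8 - 1) - 2*(-48))/(-4 - 48) - 2733 = (49 + 2*(-1)*7 + 96)/(-52) - 2733 = -(49 - 14 + 96)/52 - 2733 = -1/52*131 - 2733 = -131/52 - 2733 = -142247/52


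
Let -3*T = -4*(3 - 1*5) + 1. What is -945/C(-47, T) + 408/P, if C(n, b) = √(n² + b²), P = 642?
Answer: 68/107 - 945*√2218/2218 ≈ -19.430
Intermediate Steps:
T = -3 (T = -(-4*(3 - 1*5) + 1)/3 = -(-4*(3 - 5) + 1)/3 = -(-4*(-2) + 1)/3 = -(8 + 1)/3 = -⅓*9 = -3)
C(n, b) = √(b² + n²)
-945/C(-47, T) + 408/P = -945/√((-3)² + (-47)²) + 408/642 = -945/√(9 + 2209) + 408*(1/642) = -945*√2218/2218 + 68/107 = 68/107 - 945*√2218/2218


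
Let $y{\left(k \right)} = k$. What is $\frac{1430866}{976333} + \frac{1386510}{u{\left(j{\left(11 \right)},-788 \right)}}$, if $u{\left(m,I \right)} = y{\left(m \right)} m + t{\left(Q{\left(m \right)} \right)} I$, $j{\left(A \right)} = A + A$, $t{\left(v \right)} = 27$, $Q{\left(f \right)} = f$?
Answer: $- \frac{5858163283}{89822636} \approx -65.219$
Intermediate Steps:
$j{\left(A \right)} = 2 A$
$u{\left(m,I \right)} = m^{2} + 27 I$ ($u{\left(m,I \right)} = m m + 27 I = m^{2} + 27 I$)
$\frac{1430866}{976333} + \frac{1386510}{u{\left(j{\left(11 \right)},-788 \right)}} = \frac{1430866}{976333} + \frac{1386510}{\left(2 \cdot 11\right)^{2} + 27 \left(-788\right)} = 1430866 \cdot \frac{1}{976333} + \frac{1386510}{22^{2} - 21276} = \frac{1430866}{976333} + \frac{1386510}{484 - 21276} = \frac{1430866}{976333} + \frac{1386510}{-20792} = \frac{1430866}{976333} + 1386510 \left(- \frac{1}{20792}\right) = \frac{1430866}{976333} - \frac{6135}{92} = - \frac{5858163283}{89822636}$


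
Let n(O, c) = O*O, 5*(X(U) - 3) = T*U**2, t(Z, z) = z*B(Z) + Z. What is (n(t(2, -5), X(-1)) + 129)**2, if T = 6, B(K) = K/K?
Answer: 19044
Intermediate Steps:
B(K) = 1
t(Z, z) = Z + z (t(Z, z) = z*1 + Z = z + Z = Z + z)
X(U) = 3 + 6*U**2/5 (X(U) = 3 + (6*U**2)/5 = 3 + 6*U**2/5)
n(O, c) = O**2
(n(t(2, -5), X(-1)) + 129)**2 = ((2 - 5)**2 + 129)**2 = ((-3)**2 + 129)**2 = (9 + 129)**2 = 138**2 = 19044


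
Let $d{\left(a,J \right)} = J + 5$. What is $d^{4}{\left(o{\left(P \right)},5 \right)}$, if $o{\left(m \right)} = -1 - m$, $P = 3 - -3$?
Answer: $10000$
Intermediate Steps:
$P = 6$ ($P = 3 + 3 = 6$)
$d{\left(a,J \right)} = 5 + J$
$d^{4}{\left(o{\left(P \right)},5 \right)} = \left(5 + 5\right)^{4} = 10^{4} = 10000$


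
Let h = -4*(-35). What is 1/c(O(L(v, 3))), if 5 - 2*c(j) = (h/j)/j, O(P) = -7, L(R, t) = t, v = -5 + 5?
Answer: 14/15 ≈ 0.93333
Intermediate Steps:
v = 0
h = 140
c(j) = 5/2 - 70/j**2 (c(j) = 5/2 - 140/j/(2*j) = 5/2 - 70/j**2)
1/c(O(L(v, 3))) = 1/(5/2 - 70/(-7)**2) = 1/(5/2 - 70*1/49) = 1/(5/2 - 10/7) = 1/(15/14) = 14/15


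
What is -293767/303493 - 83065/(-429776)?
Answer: -101044360147/130434007568 ≈ -0.77468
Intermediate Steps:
-293767/303493 - 83065/(-429776) = -293767*1/303493 - 83065*(-1/429776) = -293767/303493 + 83065/429776 = -101044360147/130434007568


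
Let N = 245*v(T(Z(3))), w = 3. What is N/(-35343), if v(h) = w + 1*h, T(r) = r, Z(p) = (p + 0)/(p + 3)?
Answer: -245/10098 ≈ -0.024262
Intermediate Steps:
Z(p) = p/(3 + p)
v(h) = 3 + h (v(h) = 3 + 1*h = 3 + h)
N = 1715/2 (N = 245*(3 + 3/(3 + 3)) = 245*(3 + 3/6) = 245*(3 + 3*(⅙)) = 245*(3 + ½) = 245*(7/2) = 1715/2 ≈ 857.50)
N/(-35343) = (1715/2)/(-35343) = (1715/2)*(-1/35343) = -245/10098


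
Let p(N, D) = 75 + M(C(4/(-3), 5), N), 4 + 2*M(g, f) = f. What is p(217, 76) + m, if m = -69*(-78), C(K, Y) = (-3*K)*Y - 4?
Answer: 11127/2 ≈ 5563.5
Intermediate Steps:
C(K, Y) = -4 - 3*K*Y (C(K, Y) = -3*K*Y - 4 = -4 - 3*K*Y)
M(g, f) = -2 + f/2
p(N, D) = 73 + N/2 (p(N, D) = 75 + (-2 + N/2) = 73 + N/2)
m = 5382
p(217, 76) + m = (73 + (½)*217) + 5382 = (73 + 217/2) + 5382 = 363/2 + 5382 = 11127/2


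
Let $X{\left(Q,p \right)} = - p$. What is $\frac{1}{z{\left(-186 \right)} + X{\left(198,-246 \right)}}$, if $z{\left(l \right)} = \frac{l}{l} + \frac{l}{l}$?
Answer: $\frac{1}{248} \approx 0.0040323$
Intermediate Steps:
$z{\left(l \right)} = 2$ ($z{\left(l \right)} = 1 + 1 = 2$)
$\frac{1}{z{\left(-186 \right)} + X{\left(198,-246 \right)}} = \frac{1}{2 - -246} = \frac{1}{2 + 246} = \frac{1}{248}$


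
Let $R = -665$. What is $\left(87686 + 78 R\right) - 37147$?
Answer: $-1331$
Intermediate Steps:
$\left(87686 + 78 R\right) - 37147 = \left(87686 + 78 \left(-665\right)\right) - 37147 = \left(87686 - 51870\right) - 37147 = 35816 - 37147 = -1331$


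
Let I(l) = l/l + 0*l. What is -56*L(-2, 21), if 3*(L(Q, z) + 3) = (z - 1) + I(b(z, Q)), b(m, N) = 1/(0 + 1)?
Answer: -224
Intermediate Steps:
b(m, N) = 1 (b(m, N) = 1/1 = 1)
I(l) = 1 (I(l) = 1 + 0 = 1)
L(Q, z) = -3 + z/3 (L(Q, z) = -3 + ((z - 1) + 1)/3 = -3 + ((-1 + z) + 1)/3 = -3 + z/3)
-56*L(-2, 21) = -56*(-3 + (1/3)*21) = -56*(-3 + 7) = -56*4 = -224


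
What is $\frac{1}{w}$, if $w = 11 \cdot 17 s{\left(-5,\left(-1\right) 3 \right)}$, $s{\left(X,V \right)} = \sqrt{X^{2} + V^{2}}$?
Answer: $\frac{\sqrt{34}}{6358} \approx 0.00091711$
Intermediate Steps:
$s{\left(X,V \right)} = \sqrt{V^{2} + X^{2}}$
$w = 187 \sqrt{34}$ ($w = 11 \cdot 17 \sqrt{\left(\left(-1\right) 3\right)^{2} + \left(-5\right)^{2}} = 187 \sqrt{\left(-3\right)^{2} + 25} = 187 \sqrt{9 + 25} = 187 \sqrt{34} \approx 1090.4$)
$\frac{1}{w} = \frac{1}{187 \sqrt{34}} = \frac{\sqrt{34}}{6358}$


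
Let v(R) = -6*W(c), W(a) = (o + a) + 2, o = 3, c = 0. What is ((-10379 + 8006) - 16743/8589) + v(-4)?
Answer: -6885370/2863 ≈ -2404.9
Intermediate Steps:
W(a) = 5 + a (W(a) = (3 + a) + 2 = 5 + a)
v(R) = -30 (v(R) = -6*(5 + 0) = -6*5 = -30)
((-10379 + 8006) - 16743/8589) + v(-4) = ((-10379 + 8006) - 16743/8589) - 30 = (-2373 - 16743*1/8589) - 30 = (-2373 - 5581/2863) - 30 = -6799480/2863 - 30 = -6885370/2863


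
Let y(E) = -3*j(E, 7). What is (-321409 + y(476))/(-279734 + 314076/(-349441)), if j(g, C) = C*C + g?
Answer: 56431925972/48875421385 ≈ 1.1546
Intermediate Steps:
j(g, C) = g + C² (j(g, C) = C² + g = g + C²)
y(E) = -147 - 3*E (y(E) = -3*(E + 7²) = -3*(E + 49) = -3*(49 + E) = -147 - 3*E)
(-321409 + y(476))/(-279734 + 314076/(-349441)) = (-321409 + (-147 - 3*476))/(-279734 + 314076/(-349441)) = (-321409 + (-147 - 1428))/(-279734 + 314076*(-1/349441)) = (-321409 - 1575)/(-279734 - 314076/349441) = -322984/(-97750842770/349441) = -322984*(-349441/97750842770) = 56431925972/48875421385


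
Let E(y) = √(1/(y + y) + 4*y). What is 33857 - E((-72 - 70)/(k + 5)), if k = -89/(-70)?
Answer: 33857 - I*√1725001753163430/4363660 ≈ 33857.0 - 9.518*I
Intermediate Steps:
k = 89/70 (k = -89*(-1/70) = 89/70 ≈ 1.2714)
E(y) = √(1/(2*y) + 4*y)
33857 - E((-72 - 70)/(k + 5)) = 33857 - √(2/(((-72 - 70)/(89/70 + 5))) + 16*((-72 - 70)/(89/70 + 5)))/2 = 33857 - √(2/((-142/439/70)) + 16*(-142/439/70))/2 = 33857 - √(2/((-142*70/439)) + 16*(-142*70/439))/2 = 33857 - √(2/(-9940/439) + 16*(-9940/439))/2 = 33857 - √(2*(-439/9940) - 159040/439)/2 = 33857 - √(-439/4970 - 159040/439)/2 = 33857 - √(-790621521/2181830)/2 = 33857 - I*√1725001753163430/2181830/2 = 33857 - I*√1725001753163430/4363660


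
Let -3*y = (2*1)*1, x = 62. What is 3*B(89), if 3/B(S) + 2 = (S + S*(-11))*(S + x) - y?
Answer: -27/403174 ≈ -6.6969e-5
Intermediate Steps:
y = -2/3 (y = -2*1/3 = -2/3 ≈ -0.66667)
B(S) = 3/(-4/3 - 10*S*(62 + S)) (B(S) = 3/(-2 + ((S + S*(-11))*(S + 62) - 1*(-2/3))) = 3/(-2 + ((S - 11*S)*(62 + S) + 2/3)) = 3/(-2 + ((-10*S)*(62 + S) + 2/3)) = 3/(-2 + (-10*S*(62 + S) + 2/3)) = 3/(-2 + (2/3 - 10*S*(62 + S))) = 3/(-4/3 - 10*S*(62 + S)))
3*B(89) = 3*(-9/(4 + 30*89**2 + 1860*89)) = 3*(-9/(4 + 30*7921 + 165540)) = 3*(-9/(4 + 237630 + 165540)) = 3*(-9/403174) = -27/403174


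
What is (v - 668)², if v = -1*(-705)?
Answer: 1369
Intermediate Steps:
v = 705
(v - 668)² = (705 - 668)² = 37² = 1369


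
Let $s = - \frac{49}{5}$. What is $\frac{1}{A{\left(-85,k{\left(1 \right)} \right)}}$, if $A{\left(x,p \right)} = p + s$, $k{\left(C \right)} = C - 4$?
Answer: $- \frac{5}{64} \approx -0.078125$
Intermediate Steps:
$s = - \frac{49}{5}$ ($s = \left(-49\right) \frac{1}{5} = - \frac{49}{5} \approx -9.8$)
$k{\left(C \right)} = -4 + C$ ($k{\left(C \right)} = C - 4 = -4 + C$)
$A{\left(x,p \right)} = - \frac{49}{5} + p$ ($A{\left(x,p \right)} = p - \frac{49}{5} = - \frac{49}{5} + p$)
$\frac{1}{A{\left(-85,k{\left(1 \right)} \right)}} = \frac{1}{- \frac{49}{5} + \left(-4 + 1\right)} = \frac{1}{- \frac{49}{5} - 3} = \frac{1}{- \frac{64}{5}} = - \frac{5}{64}$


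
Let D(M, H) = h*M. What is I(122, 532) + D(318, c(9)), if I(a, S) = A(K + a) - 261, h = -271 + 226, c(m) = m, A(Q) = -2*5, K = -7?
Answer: -14581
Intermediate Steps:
A(Q) = -10
h = -45
I(a, S) = -271 (I(a, S) = -10 - 261 = -271)
D(M, H) = -45*M
I(122, 532) + D(318, c(9)) = -271 - 45*318 = -271 - 14310 = -14581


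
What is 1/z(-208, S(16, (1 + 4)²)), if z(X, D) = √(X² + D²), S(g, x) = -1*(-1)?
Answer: √43265/43265 ≈ 0.0048076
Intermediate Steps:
S(g, x) = 1
z(X, D) = √(D² + X²)
1/z(-208, S(16, (1 + 4)²)) = 1/(√(1² + (-208)²)) = 1/(√(1 + 43264)) = 1/(√43265) = √43265/43265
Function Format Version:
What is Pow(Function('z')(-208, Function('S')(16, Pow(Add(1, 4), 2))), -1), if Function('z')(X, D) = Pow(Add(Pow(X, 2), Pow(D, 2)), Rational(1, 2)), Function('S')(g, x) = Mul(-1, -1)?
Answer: Mul(Rational(1, 43265), Pow(43265, Rational(1, 2))) ≈ 0.0048076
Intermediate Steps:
Function('S')(g, x) = 1
Function('z')(X, D) = Pow(Add(Pow(D, 2), Pow(X, 2)), Rational(1, 2))
Pow(Function('z')(-208, Function('S')(16, Pow(Add(1, 4), 2))), -1) = Pow(Pow(Add(Pow(1, 2), Pow(-208, 2)), Rational(1, 2)), -1) = Pow(Pow(Add(1, 43264), Rational(1, 2)), -1) = Pow(Pow(43265, Rational(1, 2)), -1) = Mul(Rational(1, 43265), Pow(43265, Rational(1, 2)))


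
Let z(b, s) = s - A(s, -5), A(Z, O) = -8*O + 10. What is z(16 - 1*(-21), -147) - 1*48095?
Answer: -48292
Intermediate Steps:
A(Z, O) = 10 - 8*O
z(b, s) = -50 + s (z(b, s) = s - (10 - 8*(-5)) = s - (10 + 40) = s - 1*50 = s - 50 = -50 + s)
z(16 - 1*(-21), -147) - 1*48095 = (-50 - 147) - 1*48095 = -197 - 48095 = -48292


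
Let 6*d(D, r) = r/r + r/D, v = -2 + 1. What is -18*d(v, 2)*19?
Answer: 57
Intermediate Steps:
v = -1
d(D, r) = 1/6 + r/(6*D) (d(D, r) = (r/r + r/D)/6 = (1 + r/D)/6 = 1/6 + r/(6*D))
-18*d(v, 2)*19 = -3*(-1 + 2)/(-1)*19 = -3*(-1)*19 = -18*(-1/6)*19 = 3*19 = 57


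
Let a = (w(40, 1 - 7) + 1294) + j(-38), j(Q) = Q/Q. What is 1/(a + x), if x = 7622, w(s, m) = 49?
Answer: 1/8966 ≈ 0.00011153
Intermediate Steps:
j(Q) = 1
a = 1344 (a = (49 + 1294) + 1 = 1343 + 1 = 1344)
1/(a + x) = 1/(1344 + 7622) = 1/8966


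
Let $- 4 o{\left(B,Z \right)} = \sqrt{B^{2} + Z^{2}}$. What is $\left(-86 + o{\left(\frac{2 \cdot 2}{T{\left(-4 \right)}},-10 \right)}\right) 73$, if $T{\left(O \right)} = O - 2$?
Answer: $-6278 - \frac{73 \sqrt{226}}{6} \approx -6460.9$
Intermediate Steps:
$T{\left(O \right)} = -2 + O$
$o{\left(B,Z \right)} = - \frac{\sqrt{B^{2} + Z^{2}}}{4}$
$\left(-86 + o{\left(\frac{2 \cdot 2}{T{\left(-4 \right)}},-10 \right)}\right) 73 = \left(-86 - \frac{\sqrt{\left(\frac{2 \cdot 2}{-2 - 4}\right)^{2} + \left(-10\right)^{2}}}{4}\right) 73 = \left(-86 - \frac{\sqrt{\left(\frac{4}{-6}\right)^{2} + 100}}{4}\right) 73 = \left(-86 - \frac{\sqrt{\left(4 \left(- \frac{1}{6}\right)\right)^{2} + 100}}{4}\right) 73 = \left(-86 - \frac{\sqrt{\left(- \frac{2}{3}\right)^{2} + 100}}{4}\right) 73 = \left(-86 - \frac{\sqrt{\frac{4}{9} + 100}}{4}\right) 73 = \left(-86 - \frac{\sqrt{\frac{904}{9}}}{4}\right) 73 = \left(-86 - \frac{\frac{2}{3} \sqrt{226}}{4}\right) 73 = \left(-86 - \frac{\sqrt{226}}{6}\right) 73 = -6278 - \frac{73 \sqrt{226}}{6}$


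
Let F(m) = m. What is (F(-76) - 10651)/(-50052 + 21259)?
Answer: 10727/28793 ≈ 0.37256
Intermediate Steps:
(F(-76) - 10651)/(-50052 + 21259) = (-76 - 10651)/(-50052 + 21259) = -10727/(-28793) = -10727*(-1/28793) = 10727/28793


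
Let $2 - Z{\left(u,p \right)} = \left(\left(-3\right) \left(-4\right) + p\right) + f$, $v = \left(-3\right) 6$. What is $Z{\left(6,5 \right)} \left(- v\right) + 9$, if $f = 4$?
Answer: $-333$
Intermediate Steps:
$v = -18$
$Z{\left(u,p \right)} = -14 - p$ ($Z{\left(u,p \right)} = 2 - \left(\left(\left(-3\right) \left(-4\right) + p\right) + 4\right) = 2 - \left(\left(12 + p\right) + 4\right) = 2 - \left(16 + p\right) = -14 - p$)
$Z{\left(6,5 \right)} \left(- v\right) + 9 = \left(-14 - 5\right) \left(\left(-1\right) \left(-18\right)\right) + 9 = \left(-14 - 5\right) 18 + 9 = \left(-19\right) 18 + 9 = -342 + 9 = -333$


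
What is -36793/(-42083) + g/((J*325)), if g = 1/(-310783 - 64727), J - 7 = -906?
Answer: 4036730538002333/4617120953142750 ≈ 0.87430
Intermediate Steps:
J = -899 (J = 7 - 906 = -899)
g = -1/375510 (g = 1/(-375510) = -1/375510 ≈ -2.6630e-6)
-36793/(-42083) + g/((J*325)) = -36793/(-42083) - 1/(375510*((-899*325))) = -36793*(-1/42083) - 1/375510/(-292175) = 36793/42083 - 1/375510*(-1/292175) = 36793/42083 + 1/109714634250 = 4036730538002333/4617120953142750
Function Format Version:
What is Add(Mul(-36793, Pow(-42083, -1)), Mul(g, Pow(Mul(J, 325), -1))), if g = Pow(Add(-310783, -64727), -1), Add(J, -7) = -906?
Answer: Rational(4036730538002333, 4617120953142750) ≈ 0.87430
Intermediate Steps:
J = -899 (J = Add(7, -906) = -899)
g = Rational(-1, 375510) (g = Pow(-375510, -1) = Rational(-1, 375510) ≈ -2.6630e-6)
Add(Mul(-36793, Pow(-42083, -1)), Mul(g, Pow(Mul(J, 325), -1))) = Add(Mul(-36793, Pow(-42083, -1)), Mul(Rational(-1, 375510), Pow(Mul(-899, 325), -1))) = Add(Mul(-36793, Rational(-1, 42083)), Mul(Rational(-1, 375510), Pow(-292175, -1))) = Add(Rational(36793, 42083), Mul(Rational(-1, 375510), Rational(-1, 292175))) = Add(Rational(36793, 42083), Rational(1, 109714634250)) = Rational(4036730538002333, 4617120953142750)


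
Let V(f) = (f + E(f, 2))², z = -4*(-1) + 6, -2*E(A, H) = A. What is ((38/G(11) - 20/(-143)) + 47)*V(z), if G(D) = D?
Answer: 180875/143 ≈ 1264.9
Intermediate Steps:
E(A, H) = -A/2
z = 10 (z = 4 + 6 = 10)
V(f) = f²/4 (V(f) = (f - f/2)² = (f/2)² = f²/4)
((38/G(11) - 20/(-143)) + 47)*V(z) = ((38/11 - 20/(-143)) + 47)*((¼)*10²) = ((38*(1/11) - 20*(-1/143)) + 47)*((¼)*100) = ((38/11 + 20/143) + 47)*25 = (514/143 + 47)*25 = (7235/143)*25 = 180875/143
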